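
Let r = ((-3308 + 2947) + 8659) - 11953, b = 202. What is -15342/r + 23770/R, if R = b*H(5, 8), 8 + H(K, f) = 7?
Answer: -41890133/369155 ≈ -113.48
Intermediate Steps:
H(K, f) = -1 (H(K, f) = -8 + 7 = -1)
r = -3655 (r = (-361 + 8659) - 11953 = 8298 - 11953 = -3655)
R = -202 (R = 202*(-1) = -202)
-15342/r + 23770/R = -15342/(-3655) + 23770/(-202) = -15342*(-1/3655) + 23770*(-1/202) = 15342/3655 - 11885/101 = -41890133/369155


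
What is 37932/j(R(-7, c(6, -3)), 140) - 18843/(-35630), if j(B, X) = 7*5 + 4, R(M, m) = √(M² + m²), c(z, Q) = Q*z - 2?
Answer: 450750679/463190 ≈ 973.14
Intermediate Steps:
c(z, Q) = -2 + Q*z
j(B, X) = 39 (j(B, X) = 35 + 4 = 39)
37932/j(R(-7, c(6, -3)), 140) - 18843/(-35630) = 37932/39 - 18843/(-35630) = 37932*(1/39) - 18843*(-1/35630) = 12644/13 + 18843/35630 = 450750679/463190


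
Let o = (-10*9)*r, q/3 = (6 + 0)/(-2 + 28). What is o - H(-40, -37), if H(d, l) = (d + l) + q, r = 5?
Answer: -4858/13 ≈ -373.69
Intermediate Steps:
q = 9/13 (q = 3*((6 + 0)/(-2 + 28)) = 3*(6/26) = 3*(6*(1/26)) = 3*(3/13) = 9/13 ≈ 0.69231)
H(d, l) = 9/13 + d + l (H(d, l) = (d + l) + 9/13 = 9/13 + d + l)
o = -450 (o = -10*9*5 = -90*5 = -450)
o - H(-40, -37) = -450 - (9/13 - 40 - 37) = -450 - 1*(-992/13) = -450 + 992/13 = -4858/13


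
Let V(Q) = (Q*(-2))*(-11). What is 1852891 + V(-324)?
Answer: 1845763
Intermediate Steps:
V(Q) = 22*Q (V(Q) = -2*Q*(-11) = 22*Q)
1852891 + V(-324) = 1852891 + 22*(-324) = 1852891 - 7128 = 1845763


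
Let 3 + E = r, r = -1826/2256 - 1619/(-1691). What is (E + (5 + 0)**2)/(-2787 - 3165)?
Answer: -42246205/11353130496 ≈ -0.0037211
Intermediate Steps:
r = 282349/1907448 (r = -1826*1/2256 - 1619*(-1/1691) = -913/1128 + 1619/1691 = 282349/1907448 ≈ 0.14802)
E = -5439995/1907448 (E = -3 + 282349/1907448 = -5439995/1907448 ≈ -2.8520)
(E + (5 + 0)**2)/(-2787 - 3165) = (-5439995/1907448 + (5 + 0)**2)/(-2787 - 3165) = (-5439995/1907448 + 5**2)/(-5952) = (-5439995/1907448 + 25)*(-1/5952) = (42246205/1907448)*(-1/5952) = -42246205/11353130496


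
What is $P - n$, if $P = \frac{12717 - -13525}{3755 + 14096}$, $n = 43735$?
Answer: $- \frac{780687243}{17851} \approx -43734.0$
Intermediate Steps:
$P = \frac{26242}{17851}$ ($P = \frac{12717 + 13525}{17851} = 26242 \cdot \frac{1}{17851} = \frac{26242}{17851} \approx 1.4701$)
$P - n = \frac{26242}{17851} - 43735 = - \frac{780687243}{17851}$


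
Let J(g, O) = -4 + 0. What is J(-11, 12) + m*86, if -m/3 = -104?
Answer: 26828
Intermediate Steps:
m = 312 (m = -3*(-104) = 312)
J(g, O) = -4
J(-11, 12) + m*86 = -4 + 312*86 = -4 + 26832 = 26828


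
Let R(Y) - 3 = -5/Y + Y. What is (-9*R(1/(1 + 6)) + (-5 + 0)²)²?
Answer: 4761124/49 ≈ 97166.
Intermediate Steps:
R(Y) = 3 + Y - 5/Y (R(Y) = 3 + (-5/Y + Y) = 3 + (Y - 5/Y) = 3 + Y - 5/Y)
(-9*R(1/(1 + 6)) + (-5 + 0)²)² = (-9*(3 + 1/(1 + 6) - 5/(1/(1 + 6))) + (-5 + 0)²)² = (-9*(3 + 1/7 - 5/(1/7)) + (-5)²)² = (-9*(3 + ⅐ - 5/⅐) + 25)² = (-9*(3 + ⅐ - 5*7) + 25)² = (-9*(3 + ⅐ - 35) + 25)² = (-9*(-223/7) + 25)² = (2007/7 + 25)² = (2182/7)² = 4761124/49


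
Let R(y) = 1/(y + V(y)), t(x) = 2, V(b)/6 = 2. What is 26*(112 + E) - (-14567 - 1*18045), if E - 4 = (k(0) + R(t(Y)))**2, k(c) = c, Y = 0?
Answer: 3491557/98 ≈ 35628.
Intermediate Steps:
V(b) = 12 (V(b) = 6*2 = 12)
R(y) = 1/(12 + y) (R(y) = 1/(y + 12) = 1/(12 + y))
E = 785/196 (E = 4 + (0 + 1/(12 + 2))**2 = 4 + (0 + 1/14)**2 = 4 + (1/14)**2 = 4 + 1/196 = 785/196 ≈ 4.0051)
26*(112 + E) - (-14567 - 1*18045) = 26*(112 + 785/196) - (-14567 - 1*18045) = 26*(22737/196) - (-14567 - 18045) = 295581/98 - 1*(-32612) = 295581/98 + 32612 = 3491557/98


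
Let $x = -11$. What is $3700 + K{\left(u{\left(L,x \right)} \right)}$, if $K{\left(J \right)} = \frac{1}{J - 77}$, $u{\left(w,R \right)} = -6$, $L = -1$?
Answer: $\frac{307099}{83} \approx 3700.0$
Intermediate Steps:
$K{\left(J \right)} = \frac{1}{-77 + J}$
$3700 + K{\left(u{\left(L,x \right)} \right)} = 3700 + \frac{1}{-77 - 6} = 3700 + \frac{1}{-83} = 3700 - \frac{1}{83} = \frac{307099}{83}$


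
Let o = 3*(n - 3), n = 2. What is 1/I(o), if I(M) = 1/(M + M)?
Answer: -6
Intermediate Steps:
o = -3 (o = 3*(2 - 3) = 3*(-1) = -3)
I(M) = 1/(2*M)
1/I(o) = 1/((½)/(-3)) = 1/((½)*(-⅓)) = 1/(-⅙) = -6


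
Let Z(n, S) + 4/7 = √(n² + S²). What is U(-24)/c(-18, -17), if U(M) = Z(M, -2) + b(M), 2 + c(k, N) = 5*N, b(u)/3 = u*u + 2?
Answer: -12134/609 - 2*√145/87 ≈ -20.201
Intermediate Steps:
b(u) = 6 + 3*u² (b(u) = 3*(u*u + 2) = 3*(u² + 2) = 3*(2 + u²) = 6 + 3*u²)
c(k, N) = -2 + 5*N
Z(n, S) = -4/7 + √(S² + n²) (Z(n, S) = -4/7 + √(n² + S²) = -4/7 + √(S² + n²))
U(M) = 38/7 + √(4 + M²) + 3*M² (U(M) = (-4/7 + √((-2)² + M²)) + (6 + 3*M²) = (-4/7 + √(4 + M²)) + (6 + 3*M²) = 38/7 + √(4 + M²) + 3*M²)
U(-24)/c(-18, -17) = (38/7 + √(4 + (-24)²) + 3*(-24)²)/(-2 + 5*(-17)) = (38/7 + √(4 + 576) + 3*576)/(-2 - 85) = (38/7 + √580 + 1728)/(-87) = (38/7 + 2*√145 + 1728)*(-1/87) = (12134/7 + 2*√145)*(-1/87) = -12134/609 - 2*√145/87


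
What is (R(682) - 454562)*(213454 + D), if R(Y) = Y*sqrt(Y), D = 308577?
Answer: -237295455422 + 356025142*sqrt(682) ≈ -2.2800e+11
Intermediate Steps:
R(Y) = Y**(3/2)
(R(682) - 454562)*(213454 + D) = (682**(3/2) - 454562)*(213454 + 308577) = (682*sqrt(682) - 454562)*522031 = (-454562 + 682*sqrt(682))*522031 = -237295455422 + 356025142*sqrt(682)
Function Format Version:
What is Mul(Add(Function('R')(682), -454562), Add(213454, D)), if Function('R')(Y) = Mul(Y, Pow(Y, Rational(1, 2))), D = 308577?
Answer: Add(-237295455422, Mul(356025142, Pow(682, Rational(1, 2)))) ≈ -2.2800e+11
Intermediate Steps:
Function('R')(Y) = Pow(Y, Rational(3, 2))
Mul(Add(Function('R')(682), -454562), Add(213454, D)) = Mul(Add(Pow(682, Rational(3, 2)), -454562), Add(213454, 308577)) = Mul(Add(Mul(682, Pow(682, Rational(1, 2))), -454562), 522031) = Mul(Add(-454562, Mul(682, Pow(682, Rational(1, 2)))), 522031) = Add(-237295455422, Mul(356025142, Pow(682, Rational(1, 2))))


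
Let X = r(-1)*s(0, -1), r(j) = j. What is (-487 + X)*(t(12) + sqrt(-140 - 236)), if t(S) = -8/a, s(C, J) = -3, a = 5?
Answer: 3872/5 - 968*I*sqrt(94) ≈ 774.4 - 9385.1*I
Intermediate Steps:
t(S) = -8/5
X = 3 (X = -1*(-3) = 3)
(-487 + X)*(t(12) + sqrt(-140 - 236)) = (-487 + 3)*(-8/5 + sqrt(-140 - 236)) = -484*(-8/5 + sqrt(-376)) = -484*(-8/5 + 2*I*sqrt(94)) = 3872/5 - 968*I*sqrt(94)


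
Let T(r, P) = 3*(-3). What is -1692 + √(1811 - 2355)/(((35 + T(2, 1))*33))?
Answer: -1692 + 2*I*√34/429 ≈ -1692.0 + 0.027184*I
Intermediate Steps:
T(r, P) = -9
-1692 + √(1811 - 2355)/(((35 + T(2, 1))*33)) = -1692 + √(1811 - 2355)/(((35 - 9)*33)) = -1692 + √(-544)/((26*33)) = -1692 + (4*I*√34)/858 = -1692 + (4*I*√34)*(1/858) = -1692 + 2*I*√34/429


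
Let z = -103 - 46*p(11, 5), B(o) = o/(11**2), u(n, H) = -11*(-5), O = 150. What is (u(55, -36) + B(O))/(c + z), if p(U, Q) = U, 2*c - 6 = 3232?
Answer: 1361/24442 ≈ 0.055683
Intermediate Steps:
c = 1619 (c = 3 + (1/2)*3232 = 3 + 1616 = 1619)
u(n, H) = 55
B(o) = o/121
z = -609 (z = -103 - 46*11 = -103 - 506 = -609)
(u(55, -36) + B(O))/(c + z) = (55 + (1/121)*150)/(1619 - 609) = (55 + 150/121)/1010 = (6805/121)*(1/1010) = 1361/24442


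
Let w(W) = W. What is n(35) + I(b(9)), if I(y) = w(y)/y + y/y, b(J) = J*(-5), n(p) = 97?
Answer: 99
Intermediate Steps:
b(J) = -5*J
I(y) = 2 (I(y) = y/y + y/y = 1 + 1 = 2)
n(35) + I(b(9)) = 97 + 2 = 99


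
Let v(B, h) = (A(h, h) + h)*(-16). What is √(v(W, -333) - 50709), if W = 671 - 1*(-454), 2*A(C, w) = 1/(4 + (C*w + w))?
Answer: I*√2166856529555/6910 ≈ 213.03*I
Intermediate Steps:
A(C, w) = 1/(2*(4 + w + C*w)) (A(C, w) = 1/(2*(4 + (C*w + w))) = 1/(2*(4 + (w + C*w))) = 1/(2*(4 + w + C*w)))
W = 1125 (W = 671 + 454 = 1125)
v(B, h) = -16*h - 8/(4 + h + h²) (v(B, h) = (1/(2*(4 + h + h*h)) + h)*(-16) = (1/(2*(4 + h + h²)) + h)*(-16) = (h + 1/(2*(4 + h + h²)))*(-16) = -16*h - 8/(4 + h + h²))
√(v(W, -333) - 50709) = √(8*(-1 - 2*(-333)*(4 - 333 + (-333)²))/(4 - 333 + (-333)²) - 50709) = √(8*(-1 - 2*(-333)*(4 - 333 + 110889))/(4 - 333 + 110889) - 50709) = √(8*(-1 - 2*(-333)*110560)/110560 - 50709) = √(8*(1/110560)*(-1 + 73632960) - 50709) = √(8*(1/110560)*73632959 - 50709) = √(73632959/13820 - 50709) = √(-627165421/13820) = I*√2166856529555/6910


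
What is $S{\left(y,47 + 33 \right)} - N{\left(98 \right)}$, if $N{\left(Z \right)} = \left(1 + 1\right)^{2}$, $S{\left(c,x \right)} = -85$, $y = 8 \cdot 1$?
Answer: $-89$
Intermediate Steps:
$y = 8$
$N{\left(Z \right)} = 4$ ($N{\left(Z \right)} = 2^{2} = 4$)
$S{\left(y,47 + 33 \right)} - N{\left(98 \right)} = -85 - 4 = -89$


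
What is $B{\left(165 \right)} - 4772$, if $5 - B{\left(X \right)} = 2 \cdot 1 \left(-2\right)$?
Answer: $-4763$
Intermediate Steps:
$B{\left(X \right)} = 9$ ($B{\left(X \right)} = 5 - 2 \cdot 1 \left(-2\right) = 5 - 2 \left(-2\right) = 5 - -4 = 5 + 4 = 9$)
$B{\left(165 \right)} - 4772 = 9 - 4772 = -4763$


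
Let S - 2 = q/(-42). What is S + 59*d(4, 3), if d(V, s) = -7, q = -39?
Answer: -5741/14 ≈ -410.07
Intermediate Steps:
S = 41/14 (S = 2 - 39/(-42) = 2 - 39*(-1/42) = 2 + 13/14 = 41/14 ≈ 2.9286)
S + 59*d(4, 3) = 41/14 + 59*(-7) = 41/14 - 413 = -5741/14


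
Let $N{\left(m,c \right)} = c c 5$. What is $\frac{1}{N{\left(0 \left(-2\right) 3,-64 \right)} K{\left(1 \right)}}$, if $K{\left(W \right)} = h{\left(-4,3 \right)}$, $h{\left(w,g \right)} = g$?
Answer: $\frac{1}{61440} \approx 1.6276 \cdot 10^{-5}$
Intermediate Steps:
$K{\left(W \right)} = 3$
$N{\left(m,c \right)} = 5 c^{2}$ ($N{\left(m,c \right)} = c^{2} \cdot 5 = 5 c^{2}$)
$\frac{1}{N{\left(0 \left(-2\right) 3,-64 \right)} K{\left(1 \right)}} = \frac{1}{5 \left(-64\right)^{2} \cdot 3} = \frac{1}{5 \cdot 4096 \cdot 3} = \frac{1}{20480 \cdot 3} = \frac{1}{61440}$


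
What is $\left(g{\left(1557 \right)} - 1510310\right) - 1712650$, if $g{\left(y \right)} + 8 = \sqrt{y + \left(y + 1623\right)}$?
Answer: $-3222968 + \sqrt{4737} \approx -3.2229 \cdot 10^{6}$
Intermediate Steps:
$g{\left(y \right)} = -8 + \sqrt{1623 + 2 y}$ ($g{\left(y \right)} = -8 + \sqrt{y + \left(y + 1623\right)} = -8 + \sqrt{y + \left(1623 + y\right)} = -8 + \sqrt{1623 + 2 y}$)
$\left(g{\left(1557 \right)} - 1510310\right) - 1712650 = \left(\left(-8 + \sqrt{1623 + 2 \cdot 1557}\right) - 1510310\right) - 1712650 = \left(\left(-8 + \sqrt{1623 + 3114}\right) - 1510310\right) - 1712650 = \left(\left(-8 + \sqrt{4737}\right) - 1510310\right) - 1712650 = \left(-1510318 + \sqrt{4737}\right) - 1712650 = -3222968 + \sqrt{4737}$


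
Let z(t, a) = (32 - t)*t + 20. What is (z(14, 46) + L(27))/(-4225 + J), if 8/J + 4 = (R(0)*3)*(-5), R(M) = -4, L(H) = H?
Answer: -2093/29574 ≈ -0.070772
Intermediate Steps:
z(t, a) = 20 + t*(32 - t) (z(t, a) = t*(32 - t) + 20 = 20 + t*(32 - t))
J = ⅐ (J = 8/(-4 - 4*3*(-5)) = 8/(-4 - 12*(-5)) = 8/(-4 + 60) = 8/56 = 8*(1/56) = ⅐ ≈ 0.14286)
(z(14, 46) + L(27))/(-4225 + J) = ((20 - 1*14² + 32*14) + 27)/(-4225 + ⅐) = ((20 - 1*196 + 448) + 27)/(-29574/7) = ((20 - 196 + 448) + 27)*(-7/29574) = (272 + 27)*(-7/29574) = 299*(-7/29574) = -2093/29574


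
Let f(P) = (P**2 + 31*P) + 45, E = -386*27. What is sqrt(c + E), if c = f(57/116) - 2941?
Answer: I*sqrt(178998787)/116 ≈ 115.34*I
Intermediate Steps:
E = -10422
f(P) = 45 + P**2 + 31*P
c = -38760355/13456 (c = (45 + (57/116)**2 + 31*(57/116)) - 2941 = (45 + 3249/13456 + 1767/116) - 2941 = 813741/13456 - 2941 = -38760355/13456 ≈ -2880.5)
sqrt(c + E) = sqrt(-38760355/13456 - 10422) = sqrt(-178998787/13456) = I*sqrt(178998787)/116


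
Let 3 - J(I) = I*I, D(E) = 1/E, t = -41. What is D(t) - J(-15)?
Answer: 9101/41 ≈ 221.98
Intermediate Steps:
J(I) = 3 - I² (J(I) = 3 - I*I = 3 - I²)
D(t) - J(-15) = 1/(-41) - (3 - 1*(-15)²) = -1/41 - (3 - 1*225) = -1/41 - (3 - 225) = -1/41 - 1*(-222) = -1/41 + 222 = 9101/41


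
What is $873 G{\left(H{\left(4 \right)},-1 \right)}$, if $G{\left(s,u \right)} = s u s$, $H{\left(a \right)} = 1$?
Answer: $-873$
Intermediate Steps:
$G{\left(s,u \right)} = u s^{2}$
$873 G{\left(H{\left(4 \right)},-1 \right)} = 873 \left(- 1^{2}\right) = 873 \left(\left(-1\right) 1\right) = 873 \left(-1\right) = -873$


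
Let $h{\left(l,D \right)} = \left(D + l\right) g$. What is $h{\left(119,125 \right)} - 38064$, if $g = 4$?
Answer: $-37088$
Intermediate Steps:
$h{\left(l,D \right)} = 4 D + 4 l$ ($h{\left(l,D \right)} = \left(D + l\right) 4 = 4 D + 4 l$)
$h{\left(119,125 \right)} - 38064 = \left(4 \cdot 125 + 4 \cdot 119\right) - 38064 = \left(500 + 476\right) - 38064 = 976 - 38064 = -37088$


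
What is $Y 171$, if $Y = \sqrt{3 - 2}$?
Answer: $171$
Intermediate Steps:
$Y = 1$ ($Y = \sqrt{1} = 1$)
$Y 171 = 1 \cdot 171 = 171$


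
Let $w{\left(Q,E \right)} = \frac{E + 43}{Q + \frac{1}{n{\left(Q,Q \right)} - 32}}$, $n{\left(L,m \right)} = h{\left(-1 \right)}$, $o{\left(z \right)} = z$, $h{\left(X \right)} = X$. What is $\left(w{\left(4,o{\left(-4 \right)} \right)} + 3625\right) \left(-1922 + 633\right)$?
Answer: $- \frac{613772818}{131} \approx -4.6853 \cdot 10^{6}$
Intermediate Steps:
$n{\left(L,m \right)} = -1$
$w{\left(Q,E \right)} = \frac{43 + E}{- \frac{1}{33} + Q}$ ($w{\left(Q,E \right)} = \frac{E + 43}{Q + \frac{1}{-1 - 32}} = \frac{43 + E}{Q + \frac{1}{-33}} = \frac{43 + E}{Q - \frac{1}{33}} = \frac{43 + E}{- \frac{1}{33} + Q}$)
$\left(w{\left(4,o{\left(-4 \right)} \right)} + 3625\right) \left(-1922 + 633\right) = \left(\frac{33 \left(43 - 4\right)}{-1 + 33 \cdot 4} + 3625\right) \left(-1922 + 633\right) = \left(33 \frac{1}{-1 + 132} \cdot 39 + 3625\right) \left(-1289\right) = \left(33 \cdot \frac{1}{131} \cdot 39 + 3625\right) \left(-1289\right) = \left(\frac{1287}{131} + 3625\right) \left(-1289\right) = \frac{476162}{131} \left(-1289\right) = - \frac{613772818}{131}$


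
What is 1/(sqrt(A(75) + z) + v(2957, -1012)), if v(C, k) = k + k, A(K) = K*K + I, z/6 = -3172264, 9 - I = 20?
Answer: -1012/11562273 - I*sqrt(19027970)/23124546 ≈ -8.7526e-5 - 0.00018864*I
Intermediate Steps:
I = -11 (I = 9 - 1*20 = 9 - 20 = -11)
z = -19033584 (z = 6*(-3172264) = -19033584)
A(K) = -11 + K**2 (A(K) = K*K - 11 = K**2 - 11 = -11 + K**2)
v(C, k) = 2*k
1/(sqrt(A(75) + z) + v(2957, -1012)) = 1/(sqrt((-11 + 75**2) - 19033584) + 2*(-1012)) = 1/(sqrt((-11 + 5625) - 19033584) - 2024) = 1/(sqrt(5614 - 19033584) - 2024) = 1/(sqrt(-19027970) - 2024) = 1/(I*sqrt(19027970) - 2024) = 1/(-2024 + I*sqrt(19027970))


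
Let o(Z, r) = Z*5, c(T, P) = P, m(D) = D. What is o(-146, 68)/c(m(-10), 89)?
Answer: -730/89 ≈ -8.2022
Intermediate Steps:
o(Z, r) = 5*Z
o(-146, 68)/c(m(-10), 89) = (5*(-146))/89 = -730*1/89 = -730/89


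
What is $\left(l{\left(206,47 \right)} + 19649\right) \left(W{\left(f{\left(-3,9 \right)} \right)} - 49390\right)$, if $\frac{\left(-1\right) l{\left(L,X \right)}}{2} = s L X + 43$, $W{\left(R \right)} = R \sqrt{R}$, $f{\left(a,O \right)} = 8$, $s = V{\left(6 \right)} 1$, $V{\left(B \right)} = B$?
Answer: $4772111190 - 1545936 \sqrt{2} \approx 4.7699 \cdot 10^{9}$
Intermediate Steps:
$s = 6$ ($s = 6 \cdot 1 = 6$)
$W{\left(R \right)} = R^{\frac{3}{2}}$
$l{\left(L,X \right)} = -86 - 12 L X$ ($l{\left(L,X \right)} = - 2 \left(6 L X + 43\right) = - 2 \left(43 + 6 L X\right) = -86 - 12 L X$)
$\left(l{\left(206,47 \right)} + 19649\right) \left(W{\left(f{\left(-3,9 \right)} \right)} - 49390\right) = \left(\left(-86 - 2472 \cdot 47\right) + 19649\right) \left(8^{\frac{3}{2}} - 49390\right) = \left(\left(-86 - 116184\right) + 19649\right) \left(16 \sqrt{2} - 49390\right) = \left(-116270 + 19649\right) \left(-49390 + 16 \sqrt{2}\right) = - 96621 \left(-49390 + 16 \sqrt{2}\right) = 4772111190 - 1545936 \sqrt{2}$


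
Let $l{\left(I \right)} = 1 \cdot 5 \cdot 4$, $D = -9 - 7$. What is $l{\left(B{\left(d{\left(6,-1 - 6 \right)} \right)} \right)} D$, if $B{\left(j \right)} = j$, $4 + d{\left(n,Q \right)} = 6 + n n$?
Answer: $-320$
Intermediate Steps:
$d{\left(n,Q \right)} = 2 + n^{2}$ ($d{\left(n,Q \right)} = -4 + \left(6 + n n\right) = -4 + \left(6 + n^{2}\right) = 2 + n^{2}$)
$D = -16$ ($D = -9 - 7 = -16$)
$l{\left(I \right)} = 20$ ($l{\left(I \right)} = 5 \cdot 4 = 20$)
$l{\left(B{\left(d{\left(6,-1 - 6 \right)} \right)} \right)} D = 20 \left(-16\right) = -320$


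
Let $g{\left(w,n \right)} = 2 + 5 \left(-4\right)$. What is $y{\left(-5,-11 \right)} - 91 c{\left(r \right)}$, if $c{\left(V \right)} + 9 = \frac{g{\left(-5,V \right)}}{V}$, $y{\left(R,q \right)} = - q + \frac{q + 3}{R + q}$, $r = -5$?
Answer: $\frac{5029}{10} \approx 502.9$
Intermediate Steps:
$g{\left(w,n \right)} = -18$ ($g{\left(w,n \right)} = 2 - 20 = -18$)
$y{\left(R,q \right)} = - q + \frac{3 + q}{R + q}$
$c{\left(V \right)} = -9 - \frac{18}{V}$
$y{\left(-5,-11 \right)} - 91 c{\left(r \right)} = \frac{3 - 11 - \left(-11\right)^{2} - \left(-5\right) \left(-11\right)}{-5 - 11} - 91 \left(-9 - \frac{18}{-5}\right) = \frac{3 - 11 - 121 - 55}{-16} - 91 \left(-9 - - \frac{18}{5}\right) = - \frac{3 - 11 - 121 - 55}{16} - 91 \left(-9 + \frac{18}{5}\right) = \left(- \frac{1}{16}\right) \left(-184\right) - - \frac{2457}{5} = \frac{23}{2} + \frac{2457}{5} = \frac{5029}{10}$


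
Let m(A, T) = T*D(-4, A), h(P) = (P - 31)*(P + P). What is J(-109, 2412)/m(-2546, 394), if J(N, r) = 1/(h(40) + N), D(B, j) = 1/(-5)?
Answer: -5/240734 ≈ -2.0770e-5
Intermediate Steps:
D(B, j) = -1/5
h(P) = 2*P*(-31 + P) (h(P) = (-31 + P)*(2*P) = 2*P*(-31 + P))
m(A, T) = -T/5 (m(A, T) = T*(-1/5) = -T/5)
J(N, r) = 1/(720 + N) (J(N, r) = 1/(2*40*(-31 + 40) + N) = 1/(2*40*9 + N) = 1/(720 + N))
J(-109, 2412)/m(-2546, 394) = 1/((720 - 109)*((-1/5*394))) = 1/(611*(-394/5)) = (1/611)*(-5/394) = -5/240734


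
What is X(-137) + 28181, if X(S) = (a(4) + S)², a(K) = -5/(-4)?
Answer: 745745/16 ≈ 46609.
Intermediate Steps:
a(K) = 5/4 (a(K) = -5*(-¼) = 5/4)
X(S) = (5/4 + S)²
X(-137) + 28181 = (5 + 4*(-137))²/16 + 28181 = (5 - 548)²/16 + 28181 = (1/16)*(-543)² + 28181 = (1/16)*294849 + 28181 = 294849/16 + 28181 = 745745/16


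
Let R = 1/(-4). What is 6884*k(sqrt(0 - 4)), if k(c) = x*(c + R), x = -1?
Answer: 1721 - 13768*I ≈ 1721.0 - 13768.0*I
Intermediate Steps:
R = -1/4 ≈ -0.25000
k(c) = 1/4 - c (k(c) = -(c - 1/4) = -(-1/4 + c) = 1/4 - c)
6884*k(sqrt(0 - 4)) = 6884*(1/4 - sqrt(0 - 4)) = 6884*(1/4 - sqrt(-4)) = 6884*(1/4 - 2*I) = 1721 - 13768*I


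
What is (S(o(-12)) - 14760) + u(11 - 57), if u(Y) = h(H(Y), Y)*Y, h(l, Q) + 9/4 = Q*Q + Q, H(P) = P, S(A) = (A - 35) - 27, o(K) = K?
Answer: -219901/2 ≈ -1.0995e+5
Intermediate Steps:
S(A) = -62 + A (S(A) = (-35 + A) - 27 = -62 + A)
h(l, Q) = -9/4 + Q + Q**2 (h(l, Q) = -9/4 + (Q*Q + Q) = -9/4 + (Q**2 + Q) = -9/4 + (Q + Q**2) = -9/4 + Q + Q**2)
u(Y) = Y*(-9/4 + Y + Y**2) (u(Y) = (-9/4 + Y + Y**2)*Y = Y*(-9/4 + Y + Y**2))
(S(o(-12)) - 14760) + u(11 - 57) = ((-62 - 12) - 14760) + (11 - 57)*(-9/4 + (11 - 57) + (11 - 57)**2) = (-74 - 14760) - 46*(-9/4 - 46 + (-46)**2) = -14834 - 46*(-9/4 - 46 + 2116) = -14834 - 46*8271/4 = -14834 - 190233/2 = -219901/2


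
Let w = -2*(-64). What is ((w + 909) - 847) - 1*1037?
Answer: -847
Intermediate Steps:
w = 128
((w + 909) - 847) - 1*1037 = ((128 + 909) - 847) - 1*1037 = (1037 - 847) - 1037 = 190 - 1037 = -847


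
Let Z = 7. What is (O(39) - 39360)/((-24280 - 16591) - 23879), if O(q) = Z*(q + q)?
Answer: 19407/32375 ≈ 0.59944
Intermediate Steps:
O(q) = 14*q (O(q) = 7*(q + q) = 7*(2*q) = 14*q)
(O(39) - 39360)/((-24280 - 16591) - 23879) = (14*39 - 39360)/((-24280 - 16591) - 23879) = (546 - 39360)/(-40871 - 23879) = -38814/(-64750) = -38814*(-1/64750) = 19407/32375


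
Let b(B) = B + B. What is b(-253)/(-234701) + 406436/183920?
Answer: 23870999789/10791551980 ≈ 2.2120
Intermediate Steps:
b(B) = 2*B
b(-253)/(-234701) + 406436/183920 = (2*(-253))/(-234701) + 406436/183920 = -506*(-1/234701) + 406436*(1/183920) = 506/234701 + 101609/45980 = 23870999789/10791551980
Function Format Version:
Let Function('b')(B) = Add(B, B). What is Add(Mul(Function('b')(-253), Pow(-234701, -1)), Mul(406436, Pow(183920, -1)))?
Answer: Rational(23870999789, 10791551980) ≈ 2.2120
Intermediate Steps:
Function('b')(B) = Mul(2, B)
Add(Mul(Function('b')(-253), Pow(-234701, -1)), Mul(406436, Pow(183920, -1))) = Add(Mul(Mul(2, -253), Pow(-234701, -1)), Mul(406436, Pow(183920, -1))) = Add(Mul(-506, Rational(-1, 234701)), Mul(406436, Rational(1, 183920))) = Add(Rational(506, 234701), Rational(101609, 45980)) = Rational(23870999789, 10791551980)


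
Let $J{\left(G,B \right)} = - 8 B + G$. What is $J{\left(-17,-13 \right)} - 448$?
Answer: $-361$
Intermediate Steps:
$J{\left(G,B \right)} = G - 8 B$
$J{\left(-17,-13 \right)} - 448 = \left(-17 - -104\right) - 448 = \left(-17 + 104\right) - 448 = 87 - 448 = -361$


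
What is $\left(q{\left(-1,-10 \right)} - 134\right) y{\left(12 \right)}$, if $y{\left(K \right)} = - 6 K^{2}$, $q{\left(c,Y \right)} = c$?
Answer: $116640$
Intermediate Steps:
$\left(q{\left(-1,-10 \right)} - 134\right) y{\left(12 \right)} = \left(-1 - 134\right) \left(- 6 \cdot 12^{2}\right) = - 135 \left(\left(-6\right) 144\right) = \left(-135\right) \left(-864\right) = 116640$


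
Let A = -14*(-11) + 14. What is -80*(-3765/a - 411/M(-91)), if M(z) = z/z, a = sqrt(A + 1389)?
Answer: 32880 + 100400*sqrt(173)/173 ≈ 40513.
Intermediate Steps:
A = 168 (A = 154 + 14 = 168)
a = 3*sqrt(173) (a = sqrt(168 + 1389) = sqrt(1557) = 3*sqrt(173) ≈ 39.459)
M(z) = 1
-80*(-3765/a - 411/M(-91)) = -80*(-3765*sqrt(173)/519 - 411/1) = -80*(-1255*sqrt(173)/173 - 411*1) = -80*(-1255*sqrt(173)/173 - 411) = -80*(-411 - 1255*sqrt(173)/173) = 32880 + 100400*sqrt(173)/173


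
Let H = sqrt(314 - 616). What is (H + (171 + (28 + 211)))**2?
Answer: (410 + I*sqrt(302))**2 ≈ 1.678e+5 + 14250.0*I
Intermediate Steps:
H = I*sqrt(302) (H = sqrt(-302) = I*sqrt(302) ≈ 17.378*I)
(H + (171 + (28 + 211)))**2 = (I*sqrt(302) + (171 + (28 + 211)))**2 = (I*sqrt(302) + (171 + 239))**2 = (I*sqrt(302) + 410)**2 = (410 + I*sqrt(302))**2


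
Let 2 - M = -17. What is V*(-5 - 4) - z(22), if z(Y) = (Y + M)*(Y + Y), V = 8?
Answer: -1876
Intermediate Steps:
M = 19 (M = 2 - 1*(-17) = 2 + 17 = 19)
z(Y) = 2*Y*(19 + Y) (z(Y) = (Y + 19)*(Y + Y) = (19 + Y)*(2*Y) = 2*Y*(19 + Y))
V*(-5 - 4) - z(22) = 8*(-5 - 4) - 2*22*(19 + 22) = 8*(-9) - 2*22*41 = -72 - 1*1804 = -72 - 1804 = -1876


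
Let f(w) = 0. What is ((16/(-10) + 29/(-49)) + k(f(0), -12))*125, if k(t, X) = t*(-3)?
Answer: -13425/49 ≈ -273.98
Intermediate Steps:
k(t, X) = -3*t
((16/(-10) + 29/(-49)) + k(f(0), -12))*125 = ((16/(-10) + 29/(-49)) - 3*0)*125 = ((16*(-⅒) + 29*(-1/49)) + 0)*125 = ((-8/5 - 29/49) + 0)*125 = (-537/245 + 0)*125 = -537/245*125 = -13425/49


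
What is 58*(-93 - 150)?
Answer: -14094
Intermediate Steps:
58*(-93 - 150) = 58*(-243) = -14094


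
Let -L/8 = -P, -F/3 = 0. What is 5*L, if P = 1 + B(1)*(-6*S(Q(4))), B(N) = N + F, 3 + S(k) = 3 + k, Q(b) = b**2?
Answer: -3800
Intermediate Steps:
F = 0 (F = -3*0 = 0)
S(k) = k (S(k) = -3 + (3 + k) = k)
B(N) = N (B(N) = N + 0 = N)
P = -95 (P = 1 + 1*(-6*4**2) = 1 + 1*(-6*16) = 1 + 1*(-96) = 1 - 96 = -95)
L = -760 (L = -(-8)*(-95) = -8*95 = -760)
5*L = 5*(-760) = -3800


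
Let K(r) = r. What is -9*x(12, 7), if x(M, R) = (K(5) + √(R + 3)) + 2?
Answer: -63 - 9*√10 ≈ -91.460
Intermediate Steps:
x(M, R) = 7 + √(3 + R) (x(M, R) = (5 + √(R + 3)) + 2 = (5 + √(3 + R)) + 2 = 7 + √(3 + R))
-9*x(12, 7) = -9*(7 + √(3 + 7)) = -9*(7 + √10) = -63 - 9*√10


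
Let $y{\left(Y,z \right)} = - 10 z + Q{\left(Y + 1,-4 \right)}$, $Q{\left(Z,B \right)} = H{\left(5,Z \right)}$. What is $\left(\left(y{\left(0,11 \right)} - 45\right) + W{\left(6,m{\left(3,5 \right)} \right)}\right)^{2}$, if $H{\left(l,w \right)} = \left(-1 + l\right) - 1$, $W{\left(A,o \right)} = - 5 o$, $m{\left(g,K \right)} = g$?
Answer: $27889$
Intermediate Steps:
$H{\left(l,w \right)} = -2 + l$
$Q{\left(Z,B \right)} = 3$ ($Q{\left(Z,B \right)} = -2 + 5 = 3$)
$y{\left(Y,z \right)} = 3 - 10 z$ ($y{\left(Y,z \right)} = - 10 z + 3 = 3 - 10 z$)
$\left(\left(y{\left(0,11 \right)} - 45\right) + W{\left(6,m{\left(3,5 \right)} \right)}\right)^{2} = \left(\left(\left(3 - 110\right) - 45\right) - 15\right)^{2} = \left(\left(-107 - 45\right) - 15\right)^{2} = \left(-152 - 15\right)^{2} = \left(-167\right)^{2} = 27889$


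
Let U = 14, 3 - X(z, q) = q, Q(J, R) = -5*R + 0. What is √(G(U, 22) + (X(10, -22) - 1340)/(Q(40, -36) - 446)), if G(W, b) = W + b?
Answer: √2897006/266 ≈ 6.3987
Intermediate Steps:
Q(J, R) = -5*R
X(z, q) = 3 - q
√(G(U, 22) + (X(10, -22) - 1340)/(Q(40, -36) - 446)) = √((14 + 22) + ((3 - 1*(-22)) - 1340)/(-5*(-36) - 446)) = √(36 + ((3 + 22) - 1340)/(180 - 446)) = √(36 + (25 - 1340)/(-266)) = √(36 - 1315*(-1/266)) = √(36 + 1315/266) = √(10891/266) = √2897006/266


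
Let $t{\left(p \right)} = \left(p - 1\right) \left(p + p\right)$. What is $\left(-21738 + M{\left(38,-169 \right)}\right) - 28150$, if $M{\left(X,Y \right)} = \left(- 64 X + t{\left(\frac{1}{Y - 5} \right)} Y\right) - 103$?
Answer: $- \frac{793608949}{15138} \approx -52425.0$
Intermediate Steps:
$t{\left(p \right)} = 2 p \left(-1 + p\right)$ ($t{\left(p \right)} = \left(-1 + p\right) 2 p = 2 p \left(-1 + p\right)$)
$M{\left(X,Y \right)} = -103 - 64 X + \frac{2 Y \left(-1 + \frac{1}{-5 + Y}\right)}{-5 + Y}$ ($M{\left(X,Y \right)} = \left(- 64 X + \frac{2 \left(-1 + \frac{1}{Y - 5}\right)}{Y - 5} Y\right) - 103 = \left(- 64 X + \frac{2 \left(-1 + \frac{1}{-5 + Y}\right)}{-5 + Y} Y\right) - 103 = \left(- 64 X + \frac{2 Y \left(-1 + \frac{1}{-5 + Y}\right)}{-5 + Y}\right) - 103 = -103 - 64 X + \frac{2 Y \left(-1 + \frac{1}{-5 + Y}\right)}{-5 + Y}$)
$\left(-21738 + M{\left(38,-169 \right)}\right) - 28150 = \left(-21738 + \frac{\left(-5 - 169\right)^{2} \left(-103 - 2432\right) - - 338 \left(-6 - 169\right)}{\left(-5 - 169\right)^{2}}\right) - 28150 = \left(-21738 + \frac{\left(-174\right)^{2} \left(-103 - 2432\right) - \left(-338\right) \left(-175\right)}{30276}\right) - 28150 = \left(-21738 + \frac{30276 \left(-2535\right) - 59150}{30276}\right) - 28150 = \left(-21738 + \frac{-76749660 - 59150}{30276}\right) - 28150 = \left(-21738 + \frac{1}{30276} \left(-76808810\right)\right) - 28150 = \left(-21738 - \frac{38404405}{15138}\right) - 28150 = - \frac{367474249}{15138} - 28150 = - \frac{793608949}{15138}$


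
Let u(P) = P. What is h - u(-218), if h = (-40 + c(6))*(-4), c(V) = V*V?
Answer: 234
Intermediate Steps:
c(V) = V²
h = 16 (h = (-40 + 6²)*(-4) = (-40 + 36)*(-4) = -4*(-4) = 16)
h - u(-218) = 16 - 1*(-218) = 16 + 218 = 234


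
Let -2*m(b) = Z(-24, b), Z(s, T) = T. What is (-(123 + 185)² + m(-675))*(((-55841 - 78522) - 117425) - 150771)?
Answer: 76104986627/2 ≈ 3.8052e+10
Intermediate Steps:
m(b) = -b/2
(-(123 + 185)² + m(-675))*(((-55841 - 78522) - 117425) - 150771) = (-(123 + 185)² - ½*(-675))*(((-55841 - 78522) - 117425) - 150771) = (-1*308² + 675/2)*((-134363 - 117425) - 150771) = (-1*94864 + 675/2)*(-251788 - 150771) = (-94864 + 675/2)*(-402559) = -189053/2*(-402559) = 76104986627/2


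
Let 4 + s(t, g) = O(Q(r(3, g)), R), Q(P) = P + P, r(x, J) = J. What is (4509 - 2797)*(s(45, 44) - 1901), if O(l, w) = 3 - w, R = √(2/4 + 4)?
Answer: -3256224 - 2568*√2 ≈ -3.2599e+6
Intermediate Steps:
Q(P) = 2*P
R = 3*√2/2 (R = √(2*(¼) + 4) = √(½ + 4) = √(9/2) = 3*√2/2 ≈ 2.1213)
s(t, g) = -1 - 3*√2/2 (s(t, g) = -4 + (3 - 3*√2/2) = -1 - 3*√2/2)
(4509 - 2797)*(s(45, 44) - 1901) = (4509 - 2797)*((-1 - 3*√2/2) - 1901) = 1712*(-1902 - 3*√2/2) = -3256224 - 2568*√2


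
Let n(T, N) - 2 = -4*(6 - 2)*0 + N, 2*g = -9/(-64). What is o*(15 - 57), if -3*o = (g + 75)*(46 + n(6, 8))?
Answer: 470841/8 ≈ 58855.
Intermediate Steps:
g = 9/128 (g = (-9/(-64))/2 = (-9*(-1/64))/2 = (½)*(9/64) = 9/128 ≈ 0.070313)
n(T, N) = 2 + N (n(T, N) = 2 + (-4*(6 - 2)*0 + N) = 2 + (-4*4*0 + N) = 2 + (-16*0 + N) = 2 + (0 + N) = 2 + N)
o = -22421/16 (o = -(9/128 + 75)*(46 + (2 + 8))/3 = -3203*(46 + 10)/128 = -3203*56/128 = -⅓*67263/16 = -22421/16 ≈ -1401.3)
o*(15 - 57) = -22421*(15 - 57)/16 = -22421/16*(-42) = 470841/8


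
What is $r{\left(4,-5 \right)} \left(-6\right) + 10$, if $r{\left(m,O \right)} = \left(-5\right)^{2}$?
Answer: $-140$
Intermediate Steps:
$r{\left(m,O \right)} = 25$
$r{\left(4,-5 \right)} \left(-6\right) + 10 = 25 \left(-6\right) + 10 = -150 + 10 = -140$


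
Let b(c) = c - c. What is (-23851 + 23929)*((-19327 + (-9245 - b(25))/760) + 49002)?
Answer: 175841289/76 ≈ 2.3137e+6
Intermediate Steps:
b(c) = 0
(-23851 + 23929)*((-19327 + (-9245 - b(25))/760) + 49002) = (-23851 + 23929)*((-19327 + (-9245 - 1*0)/760) + 49002) = 78*((-19327 + (-9245 + 0)*(1/760)) + 49002) = 78*((-19327 - 9245*1/760) + 49002) = 78*((-19327 - 1849/152) + 49002) = 78*(-2939553/152 + 49002) = 78*(4508751/152) = 175841289/76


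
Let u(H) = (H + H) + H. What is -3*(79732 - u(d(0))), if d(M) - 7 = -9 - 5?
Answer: -239259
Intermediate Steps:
d(M) = -7 (d(M) = 7 + (-9 - 5) = 7 - 14 = -7)
u(H) = 3*H (u(H) = 2*H + H = 3*H)
-3*(79732 - u(d(0))) = -3*(79732 - 3*(-7)) = -3*(79732 - 1*(-21)) = -3*(79732 + 21) = -3*79753 = -239259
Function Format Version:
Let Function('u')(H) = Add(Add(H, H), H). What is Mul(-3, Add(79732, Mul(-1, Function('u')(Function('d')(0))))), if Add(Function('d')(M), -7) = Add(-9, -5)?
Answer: -239259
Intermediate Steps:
Function('d')(M) = -7 (Function('d')(M) = Add(7, Add(-9, -5)) = Add(7, -14) = -7)
Function('u')(H) = Mul(3, H) (Function('u')(H) = Add(Mul(2, H), H) = Mul(3, H))
Mul(-3, Add(79732, Mul(-1, Function('u')(Function('d')(0))))) = Mul(-3, Add(79732, Mul(-1, Mul(3, -7)))) = Mul(-3, Add(79732, Mul(-1, -21))) = Mul(-3, Add(79732, 21)) = Mul(-3, 79753) = -239259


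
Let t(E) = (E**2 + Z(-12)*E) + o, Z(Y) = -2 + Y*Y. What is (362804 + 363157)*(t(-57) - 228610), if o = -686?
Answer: -169977234501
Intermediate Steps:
Z(Y) = -2 + Y**2
t(E) = -686 + E**2 + 142*E (t(E) = (E**2 + (-2 + (-12)**2)*E) - 686 = (E**2 + (-2 + 144)*E) - 686 = (E**2 + 142*E) - 686 = -686 + E**2 + 142*E)
(362804 + 363157)*(t(-57) - 228610) = (362804 + 363157)*((-686 + (-57)**2 + 142*(-57)) - 228610) = 725961*((-686 + 3249 - 8094) - 228610) = 725961*(-5531 - 228610) = 725961*(-234141) = -169977234501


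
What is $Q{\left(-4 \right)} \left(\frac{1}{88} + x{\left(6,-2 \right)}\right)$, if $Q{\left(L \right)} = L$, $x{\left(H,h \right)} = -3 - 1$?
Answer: $\frac{351}{22} \approx 15.955$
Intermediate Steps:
$x{\left(H,h \right)} = -4$ ($x{\left(H,h \right)} = -3 - 1 = -4$)
$Q{\left(-4 \right)} \left(\frac{1}{88} + x{\left(6,-2 \right)}\right) = - 4 \left(\frac{1}{88} - 4\right) = \left(-4\right) \left(- \frac{351}{88}\right) = \frac{351}{22}$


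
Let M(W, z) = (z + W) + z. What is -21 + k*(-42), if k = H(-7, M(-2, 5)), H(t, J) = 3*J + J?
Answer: -1365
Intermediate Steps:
M(W, z) = W + 2*z (M(W, z) = (W + z) + z = W + 2*z)
H(t, J) = 4*J
k = 32 (k = 4*(-2 + 2*5) = 4*(-2 + 10) = 4*8 = 32)
-21 + k*(-42) = -21 + 32*(-42) = -21 - 1344 = -1365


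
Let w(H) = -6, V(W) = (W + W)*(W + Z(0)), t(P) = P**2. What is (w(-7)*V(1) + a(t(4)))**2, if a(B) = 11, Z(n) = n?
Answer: 1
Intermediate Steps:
V(W) = 2*W**2 (V(W) = (W + W)*(W + 0) = (2*W)*W = 2*W**2)
(w(-7)*V(1) + a(t(4)))**2 = (-12*1**2 + 11)**2 = (-12 + 11)**2 = (-1)**2 = 1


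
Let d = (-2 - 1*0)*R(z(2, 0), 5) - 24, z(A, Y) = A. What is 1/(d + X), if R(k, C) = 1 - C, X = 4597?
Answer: 1/4581 ≈ 0.00021829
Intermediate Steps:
d = -16 (d = (-2 - 1*0)*(1 - 1*5) - 24 = (-2 + 0)*(1 - 5) - 24 = -2*(-4) - 24 = 8 - 24 = -16)
1/(d + X) = 1/(-16 + 4597) = 1/4581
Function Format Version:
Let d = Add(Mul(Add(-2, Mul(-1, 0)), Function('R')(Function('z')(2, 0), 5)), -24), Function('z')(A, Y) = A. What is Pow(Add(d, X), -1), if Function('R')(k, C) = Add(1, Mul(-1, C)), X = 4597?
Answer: Rational(1, 4581) ≈ 0.00021829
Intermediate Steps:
d = -16 (d = Add(Mul(Add(-2, Mul(-1, 0)), Add(1, Mul(-1, 5))), -24) = Add(Mul(Add(-2, 0), Add(1, -5)), -24) = Add(Mul(-2, -4), -24) = Add(8, -24) = -16)
Pow(Add(d, X), -1) = Pow(Add(-16, 4597), -1) = Pow(4581, -1) = Rational(1, 4581)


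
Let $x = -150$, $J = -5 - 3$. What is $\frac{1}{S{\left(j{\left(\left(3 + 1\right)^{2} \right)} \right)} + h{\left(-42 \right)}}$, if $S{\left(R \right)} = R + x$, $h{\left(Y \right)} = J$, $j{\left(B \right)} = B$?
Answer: $- \frac{1}{142} \approx -0.0070423$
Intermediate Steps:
$J = -8$ ($J = -5 - 3 = -8$)
$h{\left(Y \right)} = -8$
$S{\left(R \right)} = -150 + R$ ($S{\left(R \right)} = R - 150 = -150 + R$)
$\frac{1}{S{\left(j{\left(\left(3 + 1\right)^{2} \right)} \right)} + h{\left(-42 \right)}} = \frac{1}{\left(-150 + \left(3 + 1\right)^{2}\right) - 8} = \frac{1}{\left(-150 + 4^{2}\right) - 8} = \frac{1}{\left(-150 + 16\right) - 8} = \frac{1}{-134 - 8} = \frac{1}{-142} = - \frac{1}{142}$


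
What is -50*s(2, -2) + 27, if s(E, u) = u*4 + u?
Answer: 527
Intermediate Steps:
s(E, u) = 5*u (s(E, u) = 4*u + u = 5*u)
-50*s(2, -2) + 27 = -250*(-2) + 27 = -50*(-10) + 27 = 500 + 27 = 527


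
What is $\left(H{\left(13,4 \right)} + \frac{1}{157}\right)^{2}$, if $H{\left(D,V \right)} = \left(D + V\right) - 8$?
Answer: $\frac{1999396}{24649} \approx 81.115$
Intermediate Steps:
$H{\left(D,V \right)} = -8 + D + V$
$\left(H{\left(13,4 \right)} + \frac{1}{157}\right)^{2} = \left(\left(-8 + 13 + 4\right) + \frac{1}{157}\right)^{2} = \left(9 + \frac{1}{157}\right)^{2} = \left(\frac{1414}{157}\right)^{2} = \frac{1999396}{24649}$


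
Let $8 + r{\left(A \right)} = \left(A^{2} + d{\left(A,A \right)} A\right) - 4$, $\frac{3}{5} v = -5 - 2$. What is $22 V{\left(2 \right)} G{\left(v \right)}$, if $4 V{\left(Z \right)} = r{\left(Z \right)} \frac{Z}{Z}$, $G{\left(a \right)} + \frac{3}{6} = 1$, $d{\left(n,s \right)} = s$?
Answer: $-11$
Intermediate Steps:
$v = - \frac{35}{3}$ ($v = \frac{5 \left(-5 - 2\right)}{3} = \frac{5}{3} \left(-7\right) = - \frac{35}{3} \approx -11.667$)
$G{\left(a \right)} = \frac{1}{2}$ ($G{\left(a \right)} = - \frac{1}{2} + 1 = \frac{1}{2}$)
$r{\left(A \right)} = -12 + 2 A^{2}$ ($r{\left(A \right)} = -8 - \left(4 - A^{2} - A A\right) = -8 + \left(\left(A^{2} + A^{2}\right) - 4\right) = -8 + \left(2 A^{2} - 4\right) = -8 + \left(-4 + 2 A^{2}\right) = -12 + 2 A^{2}$)
$V{\left(Z \right)} = -3 + \frac{Z^{2}}{2}$ ($V{\left(Z \right)} = \frac{\left(-12 + 2 Z^{2}\right) \frac{Z}{Z}}{4} = \frac{\left(-12 + 2 Z^{2}\right) 1}{4} = \frac{-12 + 2 Z^{2}}{4} = -3 + \frac{Z^{2}}{2}$)
$22 V{\left(2 \right)} G{\left(v \right)} = 22 \left(-3 + \frac{2^{2}}{2}\right) \frac{1}{2} = 22 \left(-3 + \frac{1}{2} \cdot 4\right) \frac{1}{2} = 22 \left(-3 + 2\right) \frac{1}{2} = 22 \left(-1\right) \frac{1}{2} = \left(-22\right) \frac{1}{2} = -11$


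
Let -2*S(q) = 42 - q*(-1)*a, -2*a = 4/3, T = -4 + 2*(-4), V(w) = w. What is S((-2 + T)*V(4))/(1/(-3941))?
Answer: 468979/3 ≈ 1.5633e+5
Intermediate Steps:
T = -12 (T = -4 - 8 = -12)
a = -⅔ (a = -2/3 = -½*4/3 = -⅔ ≈ -0.66667)
S(q) = -21 + q/3 (S(q) = -(42 - q*(-1)*(-2)/3)/2 = -(42 - (-q)*(-2)/3)/2 = -(42 - 2*q/3)/2 = -21 + q/3)
S((-2 + T)*V(4))/(1/(-3941)) = (-21 + ((-2 - 12)*4)/3)/(1/(-3941)) = (-21 + (-14*4)/3)/(-1/3941) = (-21 + (⅓)*(-56))*(-3941) = (-21 - 56/3)*(-3941) = -119/3*(-3941) = 468979/3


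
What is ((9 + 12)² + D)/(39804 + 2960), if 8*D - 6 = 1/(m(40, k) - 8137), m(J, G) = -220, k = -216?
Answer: 29533637/2859029984 ≈ 0.010330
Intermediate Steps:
D = 50141/66856 (D = ¾ + 1/(8*(-220 - 8137)) = ¾ + (⅛)/(-8357) = ¾ + (⅛)*(-1/8357) = ¾ - 1/66856 = 50141/66856 ≈ 0.74998)
((9 + 12)² + D)/(39804 + 2960) = ((9 + 12)² + 50141/66856)/(39804 + 2960) = (21² + 50141/66856)/42764 = (441 + 50141/66856)*(1/42764) = (29533637/66856)*(1/42764) = 29533637/2859029984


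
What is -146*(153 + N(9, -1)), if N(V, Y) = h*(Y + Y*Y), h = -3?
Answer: -22338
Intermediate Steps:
N(V, Y) = -3*Y - 3*Y² (N(V, Y) = -3*(Y + Y*Y) = -3*(Y + Y²) = -3*Y - 3*Y²)
-146*(153 + N(9, -1)) = -146*(153 - 3*(-1)*(1 - 1)) = -146*(153 - 3*(-1)*0) = -146*(153 + 0) = -146*153 = -22338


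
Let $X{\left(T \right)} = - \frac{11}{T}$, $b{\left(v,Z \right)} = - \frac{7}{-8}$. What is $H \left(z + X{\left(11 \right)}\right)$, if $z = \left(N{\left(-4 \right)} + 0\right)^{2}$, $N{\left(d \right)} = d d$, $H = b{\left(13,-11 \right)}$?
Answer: $\frac{1785}{8} \approx 223.13$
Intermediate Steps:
$b{\left(v,Z \right)} = \frac{7}{8}$ ($b{\left(v,Z \right)} = \left(-7\right) \left(- \frac{1}{8}\right) = \frac{7}{8}$)
$H = \frac{7}{8} \approx 0.875$
$N{\left(d \right)} = d^{2}$
$z = 256$ ($z = \left(\left(-4\right)^{2} + 0\right)^{2} = \left(16 + 0\right)^{2} = 16^{2} = 256$)
$H \left(z + X{\left(11 \right)}\right) = \frac{7 \left(256 - \frac{11}{11}\right)}{8} = \frac{7 \left(256 - 1\right)}{8} = \frac{7}{8} \cdot 255 = \frac{1785}{8}$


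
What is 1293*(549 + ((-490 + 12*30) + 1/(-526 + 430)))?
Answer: 17336113/32 ≈ 5.4175e+5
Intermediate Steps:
1293*(549 + ((-490 + 12*30) + 1/(-526 + 430))) = 1293*(549 + ((-490 + 360) + 1/(-96))) = 1293*(549 + (-130 - 1/96)) = 1293*(549 - 12481/96) = 1293*(40223/96) = 17336113/32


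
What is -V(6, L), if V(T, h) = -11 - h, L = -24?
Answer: -13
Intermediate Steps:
-V(6, L) = -(-11 - 1*(-24)) = -(-11 + 24) = -1*13 = -13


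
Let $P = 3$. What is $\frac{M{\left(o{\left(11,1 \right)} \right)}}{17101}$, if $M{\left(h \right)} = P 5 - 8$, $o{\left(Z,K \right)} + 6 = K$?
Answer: $\frac{1}{2443} \approx 0.00040933$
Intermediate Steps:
$o{\left(Z,K \right)} = -6 + K$
$M{\left(h \right)} = 7$ ($M{\left(h \right)} = 3 \cdot 5 - 8 = 15 - 8 = 7$)
$\frac{M{\left(o{\left(11,1 \right)} \right)}}{17101} = \frac{7}{17101} = 7 \cdot \frac{1}{17101} = \frac{1}{2443}$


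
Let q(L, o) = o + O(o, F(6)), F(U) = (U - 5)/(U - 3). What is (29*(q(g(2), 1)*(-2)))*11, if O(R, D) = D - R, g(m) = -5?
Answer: -638/3 ≈ -212.67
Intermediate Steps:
F(U) = (-5 + U)/(-3 + U)
q(L, o) = ⅓ (q(L, o) = o + ((-5 + 6)/(-3 + 6) - o) = o + (1/3 - o) = o + ((⅓)*1 - o) = o + (⅓ - o) = ⅓)
(29*(q(g(2), 1)*(-2)))*11 = (29*((⅓)*(-2)))*11 = (29*(-⅔))*11 = -58/3*11 = -638/3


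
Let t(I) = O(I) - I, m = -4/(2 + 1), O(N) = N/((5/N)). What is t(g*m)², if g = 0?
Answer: 0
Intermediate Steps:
O(N) = N²/5 (O(N) = N*(N/5) = N²/5)
m = -4/3 ≈ -1.3333
t(I) = -I + I²/5 (t(I) = I²/5 - I = -I + I²/5)
t(g*m)² = ((0*(-4/3))*(-5 + 0*(-4/3))/5)² = ((⅕)*0*(-5 + 0))² = ((⅕)*0*(-5))² = 0² = 0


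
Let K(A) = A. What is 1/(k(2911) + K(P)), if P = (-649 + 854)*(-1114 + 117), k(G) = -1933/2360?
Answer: -2360/482350533 ≈ -4.8927e-6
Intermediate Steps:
k(G) = -1933/2360 (k(G) = -1933*1/2360 = -1933/2360)
P = -204385 (P = 205*(-997) = -204385)
1/(k(2911) + K(P)) = 1/(-1933/2360 - 204385) = 1/(-482350533/2360) = -2360/482350533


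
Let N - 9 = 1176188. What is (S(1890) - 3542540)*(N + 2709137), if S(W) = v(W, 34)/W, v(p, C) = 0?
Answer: -13763951108360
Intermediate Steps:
N = 1176197 (N = 9 + 1176188 = 1176197)
S(W) = 0 (S(W) = 0/W = 0)
(S(1890) - 3542540)*(N + 2709137) = (0 - 3542540)*(1176197 + 2709137) = -3542540*3885334 = -13763951108360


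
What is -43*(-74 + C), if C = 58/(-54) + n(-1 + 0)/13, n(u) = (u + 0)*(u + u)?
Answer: 1130771/351 ≈ 3221.6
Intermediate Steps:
n(u) = 2*u² (n(u) = u*(2*u) = 2*u²)
C = -323/351 (C = 58/(-54) + (2*(-1 + 0)²)/13 = 58*(-1/54) + (2*(-1)²)*(1/13) = -29/27 + (2*1)*(1/13) = -29/27 + 2*(1/13) = -29/27 + 2/13 = -323/351 ≈ -0.92023)
-43*(-74 + C) = -43*(-74 - 323/351) = -43*(-26297/351) = 1130771/351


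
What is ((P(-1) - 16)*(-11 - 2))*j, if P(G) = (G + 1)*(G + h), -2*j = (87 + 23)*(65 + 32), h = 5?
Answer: -1109680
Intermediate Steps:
j = -5335 (j = -(87 + 23)*(65 + 32)/2 = -55*97 = -½*10670 = -5335)
P(G) = (1 + G)*(5 + G) (P(G) = (G + 1)*(G + 5) = (1 + G)*(5 + G))
((P(-1) - 16)*(-11 - 2))*j = (((5 + (-1)² + 6*(-1)) - 16)*(-11 - 2))*(-5335) = (((5 + 1 - 6) - 16)*(-13))*(-5335) = ((0 - 16)*(-13))*(-5335) = -16*(-13)*(-5335) = 208*(-5335) = -1109680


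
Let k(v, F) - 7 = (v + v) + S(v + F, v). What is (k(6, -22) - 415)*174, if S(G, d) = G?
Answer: -71688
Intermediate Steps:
k(v, F) = 7 + F + 3*v (k(v, F) = 7 + ((v + v) + (v + F)) = 7 + (2*v + (F + v)) = 7 + (F + 3*v) = 7 + F + 3*v)
(k(6, -22) - 415)*174 = ((7 - 22 + 3*6) - 415)*174 = ((7 - 22 + 18) - 415)*174 = (3 - 415)*174 = -412*174 = -71688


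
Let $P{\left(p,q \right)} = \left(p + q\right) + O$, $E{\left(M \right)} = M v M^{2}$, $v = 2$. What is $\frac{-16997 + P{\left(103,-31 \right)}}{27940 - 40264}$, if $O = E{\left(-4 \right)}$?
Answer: $\frac{17053}{12324} \approx 1.3837$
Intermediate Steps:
$E{\left(M \right)} = 2 M^{3}$ ($E{\left(M \right)} = M 2 M^{2} = 2 M M^{2} = 2 M^{3}$)
$O = -128$ ($O = 2 \left(-4\right)^{3} = 2 \left(-64\right) = -128$)
$P{\left(p,q \right)} = -128 + p + q$ ($P{\left(p,q \right)} = \left(p + q\right) - 128 = -128 + p + q$)
$\frac{-16997 + P{\left(103,-31 \right)}}{27940 - 40264} = \frac{-16997 - 56}{27940 - 40264} = \frac{-16997 - 56}{-12324} = \left(-17053\right) \left(- \frac{1}{12324}\right) = \frac{17053}{12324}$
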